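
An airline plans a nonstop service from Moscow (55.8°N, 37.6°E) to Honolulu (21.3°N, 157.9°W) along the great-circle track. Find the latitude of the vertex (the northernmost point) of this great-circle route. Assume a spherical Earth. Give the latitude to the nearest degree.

The great circle lies in the plane with unit normal n̂ = (p₁ × p₂)/|p₁ × p₂|.
Here n̂_z ≈ +0.143; the vertex latitude is φ_max = arccos|n̂_z| ≈ 81.8°.
Check via Clairaut: cos φ_max = |cos φ₁| · sin C = cos(55.8°)·sin(14.7°) ≈ 0.143, again giving ≈ 81.8°.

≈ 82°N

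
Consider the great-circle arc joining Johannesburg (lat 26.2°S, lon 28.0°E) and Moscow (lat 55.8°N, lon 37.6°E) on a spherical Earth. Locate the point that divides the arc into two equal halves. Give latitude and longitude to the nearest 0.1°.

≈ lat 14.8°N, lon 31.7°E

From cos δ = sin φ₁ sin φ₂ + cos φ₁ cos φ₂ cos Δλ, the central angle is δ ≈ 1.438 rad (82.4°).
Interpolate at f = 1/2 with slerp weights a = sin((1−f)δ)/sin δ ≈ 0.665, b = sin(fδ)/sin δ ≈ 0.665.
p = a·p₁ + b·p₂ ≈ (0.822, 0.508, 0.256); φ = arcsin(p_z) ≈ 14.85°, λ = atan2(p_y, p_x) ≈ 31.70°.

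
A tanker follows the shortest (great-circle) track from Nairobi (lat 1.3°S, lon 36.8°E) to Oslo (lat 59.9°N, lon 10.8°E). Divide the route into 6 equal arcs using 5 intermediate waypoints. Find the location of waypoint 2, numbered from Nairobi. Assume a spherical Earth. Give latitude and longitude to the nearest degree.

Write both endpoints as unit vectors p₁, p₂ with components (cos φ cos λ, cos φ sin λ, sin φ).
The central angle between the endpoints is δ = arccos(p₁·p₂) ≈ 1.125 rad (64.5°).
Interpolate at f = 2/6 with slerp weights a = sin((1−f)δ)/sin δ ≈ 0.756, b = sin(fδ)/sin δ ≈ 0.406.
p = a·p₁ + b·p₂ ≈ (0.805, 0.491, 0.334); φ = arcsin(p_z) ≈ 19.52°, λ = atan2(p_y, p_x) ≈ 31.37°.

≈ lat 20°N, lon 31°E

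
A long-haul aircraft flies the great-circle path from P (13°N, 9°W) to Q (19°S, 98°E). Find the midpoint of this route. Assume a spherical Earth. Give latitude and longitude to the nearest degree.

From cos δ = sin φ₁ sin φ₂ + cos φ₁ cos φ₂ cos Δλ, the central angle is δ ≈ 1.920 rad (110.0°).
Interpolate at f = 1/2 with slerp weights a = sin((1−f)δ)/sin δ ≈ 0.872, b = sin(fδ)/sin δ ≈ 0.872.
p = a·p₁ + b·p₂ ≈ (0.725, 0.684, -0.088); φ = arcsin(p_z) ≈ -5.03°, λ = atan2(p_y, p_x) ≈ 43.34°.

≈ (5°S, 43°E)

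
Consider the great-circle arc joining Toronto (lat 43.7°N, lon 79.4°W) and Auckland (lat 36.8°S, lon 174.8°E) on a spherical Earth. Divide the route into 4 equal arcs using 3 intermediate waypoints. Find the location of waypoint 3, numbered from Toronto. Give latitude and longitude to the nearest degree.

The haversine formula gives a central angle δ ≈ 2.179 rad (124.9°) between the endpoints.
Interpolate at f = 3/4 with slerp weights a = sin((1−f)δ)/sin δ ≈ 0.632, b = sin(fδ)/sin δ ≈ 1.216.
p = a·p₁ + b·p₂ ≈ (-0.886, -0.361, -0.292); φ = arcsin(p_z) ≈ -16.99°, λ = atan2(p_y, p_x) ≈ -157.85°.

≈ lat 17°S, lon 158°W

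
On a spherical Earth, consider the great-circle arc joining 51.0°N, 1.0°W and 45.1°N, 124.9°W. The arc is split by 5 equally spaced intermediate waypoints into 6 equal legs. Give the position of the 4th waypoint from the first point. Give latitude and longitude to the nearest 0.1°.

Convert each endpoint to a unit vector on the sphere (x = cos φ cos λ, y = cos φ sin λ, z = sin φ).
The central angle between the endpoints is δ = arccos(p₁·p₂) ≈ 1.263 rad (72.4°).
Interpolate at f = 4/6 with slerp weights a = sin((1−f)δ)/sin δ ≈ 0.429, b = sin(fδ)/sin δ ≈ 0.783.
p = a·p₁ + b·p₂ ≈ (-0.046, -0.458, 0.888); φ = arcsin(p_z) ≈ 62.60°, λ = atan2(p_y, p_x) ≈ -95.77°.

≈ 62.6°N, 95.8°W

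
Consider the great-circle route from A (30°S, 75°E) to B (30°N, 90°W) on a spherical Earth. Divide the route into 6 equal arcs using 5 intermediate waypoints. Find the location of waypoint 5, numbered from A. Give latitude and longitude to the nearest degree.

≈ (25°N, 59°W)

Write both endpoints as unit vectors p₁, p₂ with components (cos φ cos λ, cos φ sin λ, sin φ).
The central angle between the endpoints is δ = arccos(p₁·p₂) ≈ 2.915 rad (167.0°).
Interpolate at f = 5/6 with slerp weights a = sin((1−f)δ)/sin δ ≈ 2.079, b = sin(fδ)/sin δ ≈ 2.910.
p = a·p₁ + b·p₂ ≈ (0.466, -0.781, 0.416); φ = arcsin(p_z) ≈ 24.56°, λ = atan2(p_y, p_x) ≈ -59.18°.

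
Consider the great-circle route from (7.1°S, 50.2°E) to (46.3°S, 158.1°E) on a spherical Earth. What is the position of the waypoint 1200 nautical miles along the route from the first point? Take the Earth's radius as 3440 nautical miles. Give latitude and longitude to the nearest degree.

The haversine formula gives a central angle δ ≈ 1.692 rad (97.0°) between the endpoints. The total great-circle distance is δ·R ≈ 1.692 × 3440 ≈ 5822 nmi, so the target fraction is f = 1200/5822 ≈ 0.206.
Interpolate at f ≈ 0.206 with slerp weights a = sin((1−f)δ)/sin δ ≈ 0.982, b = sin(fδ)/sin δ ≈ 0.344.
p = a·p₁ + b·p₂ ≈ (0.403, 0.837, -0.370); φ = arcsin(p_z) ≈ -21.73°, λ = atan2(p_y, p_x) ≈ 64.31°.

≈ (22°S, 64°E)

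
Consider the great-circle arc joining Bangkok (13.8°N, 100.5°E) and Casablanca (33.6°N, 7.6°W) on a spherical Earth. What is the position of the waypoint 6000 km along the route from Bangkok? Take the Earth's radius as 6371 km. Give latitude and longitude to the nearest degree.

Write both endpoints as unit vectors p₁, p₂ with components (cos φ cos λ, cos φ sin λ, sin φ).
The central angle between the endpoints is δ = arccos(p₁·p₂) ≈ 1.690 rad (96.9°). The total great-circle distance is δ·R ≈ 1.690 × 6371 ≈ 10769 km, so the target fraction is f = 6000/10769 ≈ 0.557.
Interpolate at f ≈ 0.557 with slerp weights a = sin((1−f)δ)/sin δ ≈ 0.686, b = sin(fδ)/sin δ ≈ 0.814.
p = a·p₁ + b·p₂ ≈ (0.551, 0.565, 0.614); φ = arcsin(p_z) ≈ 37.89°, λ = atan2(p_y, p_x) ≈ 45.71°.

≈ (38°N, 46°E)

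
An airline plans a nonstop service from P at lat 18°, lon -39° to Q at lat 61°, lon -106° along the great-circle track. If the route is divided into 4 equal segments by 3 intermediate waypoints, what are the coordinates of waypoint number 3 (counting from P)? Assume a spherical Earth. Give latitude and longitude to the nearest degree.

≈ lat 55°, lon -79°

From cos δ = sin φ₁ sin φ₂ + cos φ₁ cos φ₂ cos Δλ, the central angle is δ ≈ 1.104 rad (63.2°).
Interpolate at f = 3/4 with slerp weights a = sin((1−f)δ)/sin δ ≈ 0.305, b = sin(fδ)/sin δ ≈ 0.825.
p = a·p₁ + b·p₂ ≈ (0.115, -0.567, 0.816); φ = arcsin(p_z) ≈ 54.65°, λ = atan2(p_y, p_x) ≈ -78.51°.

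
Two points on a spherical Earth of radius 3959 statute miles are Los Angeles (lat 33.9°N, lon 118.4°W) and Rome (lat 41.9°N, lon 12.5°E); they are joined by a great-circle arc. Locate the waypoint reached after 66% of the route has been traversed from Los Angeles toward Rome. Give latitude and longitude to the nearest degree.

≈ lat 61°N, lon 29°W

Convert each endpoint to a unit vector on the sphere (x = cos φ cos λ, y = cos φ sin λ, z = sin φ).
The central angle between the endpoints is δ = arccos(p₁·p₂) ≈ 1.603 rad (91.8°).
Interpolate at f = 0.66 with slerp weights a = sin((1−f)δ)/sin δ ≈ 0.519, b = sin(fδ)/sin δ ≈ 0.872.
p = a·p₁ + b·p₂ ≈ (0.429, -0.238, 0.871); φ = arcsin(p_z) ≈ 60.63°, λ = atan2(p_y, p_x) ≈ -29.06°.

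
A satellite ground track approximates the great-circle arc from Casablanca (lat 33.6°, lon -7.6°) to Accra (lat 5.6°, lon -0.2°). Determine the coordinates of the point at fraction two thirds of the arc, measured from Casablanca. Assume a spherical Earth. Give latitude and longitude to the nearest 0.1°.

Convert each endpoint to a unit vector on the sphere (x = cos φ cos λ, y = cos φ sin λ, z = sin φ).
The central angle between the endpoints is δ = arccos(p₁·p₂) ≈ 0.503 rad (28.8°).
Interpolate at f = 2/3 with slerp weights a = sin((1−f)δ)/sin δ ≈ 0.346, b = sin(fδ)/sin δ ≈ 0.683.
p = a·p₁ + b·p₂ ≈ (0.965, -0.041, 0.258); φ = arcsin(p_z) ≈ 14.96°, λ = atan2(p_y, p_x) ≈ -2.40°.

≈ lat 15.0°, lon -2.4°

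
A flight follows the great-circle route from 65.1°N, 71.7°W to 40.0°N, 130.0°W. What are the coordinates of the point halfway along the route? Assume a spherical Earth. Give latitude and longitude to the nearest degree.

Write both endpoints as unit vectors p₁, p₂ with components (cos φ cos λ, cos φ sin λ, sin φ).
The central angle between the endpoints is δ = arccos(p₁·p₂) ≈ 0.719 rad (41.2°).
Interpolate at f = 1/2 with slerp weights a = sin((1−f)δ)/sin δ ≈ 0.534, b = sin(fδ)/sin δ ≈ 0.534.
p = a·p₁ + b·p₂ ≈ (-0.192, -0.527, 0.828); φ = arcsin(p_z) ≈ 55.88°, λ = atan2(p_y, p_x) ≈ -110.06°.

≈ 56°N, 110°W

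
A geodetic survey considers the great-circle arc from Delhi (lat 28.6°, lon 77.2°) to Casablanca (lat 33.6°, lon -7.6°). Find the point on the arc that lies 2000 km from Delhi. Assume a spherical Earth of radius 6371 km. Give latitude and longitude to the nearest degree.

The haversine formula gives a central angle δ ≈ 1.233 rad (70.7°) between the endpoints. The total great-circle distance is δ·R ≈ 1.233 × 6371 ≈ 7857 km, so the target fraction is f = 2000/7857 ≈ 0.255.
Interpolate at f ≈ 0.255 with slerp weights a = sin((1−f)δ)/sin δ ≈ 0.843, b = sin(fδ)/sin δ ≈ 0.327.
p = a·p₁ + b·p₂ ≈ (0.434, 0.685, 0.585); φ = arcsin(p_z) ≈ 35.77°, λ = atan2(p_y, p_x) ≈ 57.65°.

≈ lat 36°, lon 58°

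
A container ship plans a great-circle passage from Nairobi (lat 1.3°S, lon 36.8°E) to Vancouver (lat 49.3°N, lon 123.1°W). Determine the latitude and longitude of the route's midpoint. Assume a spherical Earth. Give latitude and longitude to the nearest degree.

≈ lat 59°N, lon 7°E

Write both endpoints as unit vectors p₁, p₂ with components (cos φ cos λ, cos φ sin λ, sin φ).
The central angle between the endpoints is δ = arccos(p₁·p₂) ≈ 2.252 rad (129.0°).
Interpolate at f = 1/2 with slerp weights a = sin((1−f)δ)/sin δ ≈ 1.162, b = sin(fδ)/sin δ ≈ 1.162.
p = a·p₁ + b·p₂ ≈ (0.516, 0.061, 0.854); φ = arcsin(p_z) ≈ 58.68°, λ = atan2(p_y, p_x) ≈ 6.75°.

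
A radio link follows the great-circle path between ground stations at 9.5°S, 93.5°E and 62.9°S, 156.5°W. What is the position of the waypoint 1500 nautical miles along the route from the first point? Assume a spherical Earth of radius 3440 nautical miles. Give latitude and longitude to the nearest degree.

≈ 32°S, 106°E

From cos δ = sin φ₁ sin φ₂ + cos φ₁ cos φ₂ cos Δλ, the central angle is δ ≈ 1.578 rad (90.4°). The total great-circle distance is δ·R ≈ 1.578 × 3440 ≈ 5427 nmi, so the target fraction is f = 1500/5427 ≈ 0.276.
Interpolate at f ≈ 0.276 with slerp weights a = sin((1−f)δ)/sin δ ≈ 0.909, b = sin(fδ)/sin δ ≈ 0.422.
p = a·p₁ + b·p₂ ≈ (-0.231, 0.818, -0.526); φ = arcsin(p_z) ≈ -31.74°, λ = atan2(p_y, p_x) ≈ 105.77°.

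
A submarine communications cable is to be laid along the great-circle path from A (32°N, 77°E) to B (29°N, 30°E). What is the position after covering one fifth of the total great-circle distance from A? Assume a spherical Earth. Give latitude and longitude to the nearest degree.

≈ (33°N, 68°E)

Write both endpoints as unit vectors p₁, p₂ with components (cos φ cos λ, cos φ sin λ, sin φ).
The central angle between the endpoints is δ = arccos(p₁·p₂) ≈ 0.703 rad (40.3°).
Interpolate at f = 1/5 with slerp weights a = sin((1−f)δ)/sin δ ≈ 0.825, b = sin(fδ)/sin δ ≈ 0.217.
p = a·p₁ + b·p₂ ≈ (0.322, 0.776, 0.542); φ = arcsin(p_z) ≈ 32.83°, λ = atan2(p_y, p_x) ≈ 67.50°.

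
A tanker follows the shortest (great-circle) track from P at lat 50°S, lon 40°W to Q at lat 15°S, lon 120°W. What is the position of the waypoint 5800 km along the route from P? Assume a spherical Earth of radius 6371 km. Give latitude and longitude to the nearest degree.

Write both endpoints as unit vectors p₁, p₂ with components (cos φ cos λ, cos φ sin λ, sin φ).
The central angle between the endpoints is δ = arccos(p₁·p₂) ≈ 1.260 rad (72.2°). The total great-circle distance is δ·R ≈ 1.260 × 6371 ≈ 8026 km, so the target fraction is f = 5800/8026 ≈ 0.723.
Interpolate at f ≈ 0.723 with slerp weights a = sin((1−f)δ)/sin δ ≈ 0.360, b = sin(fδ)/sin δ ≈ 0.830.
p = a·p₁ + b·p₂ ≈ (-0.224, -0.842, -0.490); φ = arcsin(p_z) ≈ -29.35°, λ = atan2(p_y, p_x) ≈ -104.86°.

≈ lat 29°S, lon 105°W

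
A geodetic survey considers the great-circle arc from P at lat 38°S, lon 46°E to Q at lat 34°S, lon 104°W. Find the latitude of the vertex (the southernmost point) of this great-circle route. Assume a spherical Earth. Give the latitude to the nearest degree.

The great circle lies in the plane with unit normal n̂ = (p₁ × p₂)/|p₁ × p₂|.
Here n̂_z ≈ -0.335; the vertex latitude is φ_max = arccos|n̂_z| ≈ 70.4°.

≈ 70°S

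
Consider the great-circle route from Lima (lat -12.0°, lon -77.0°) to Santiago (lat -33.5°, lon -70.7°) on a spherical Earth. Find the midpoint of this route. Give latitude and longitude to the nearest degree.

≈ lat -23°, lon -74°

Write both endpoints as unit vectors p₁, p₂ with components (cos φ cos λ, cos φ sin λ, sin φ).
The central angle between the endpoints is δ = arccos(p₁·p₂) ≈ 0.388 rad (22.3°).
Interpolate at f = 1/2 with slerp weights a = sin((1−f)δ)/sin δ ≈ 0.510, b = sin(fδ)/sin δ ≈ 0.510.
p = a·p₁ + b·p₂ ≈ (0.253, -0.887, -0.387); φ = arcsin(p_z) ≈ -22.78°, λ = atan2(p_y, p_x) ≈ -74.10°.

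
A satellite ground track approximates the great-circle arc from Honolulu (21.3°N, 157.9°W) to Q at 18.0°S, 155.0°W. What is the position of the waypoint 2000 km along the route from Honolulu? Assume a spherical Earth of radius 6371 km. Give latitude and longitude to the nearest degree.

≈ 3°N, 157°W

Convert each endpoint to a unit vector on the sphere (x = cos φ cos λ, y = cos φ sin λ, z = sin φ).
The central angle between the endpoints is δ = arccos(p₁·p₂) ≈ 0.688 rad (39.4°). The total great-circle distance is δ·R ≈ 0.688 × 6371 ≈ 4381 km, so the target fraction is f = 2000/4381 ≈ 0.456.
Interpolate at f ≈ 0.456 with slerp weights a = sin((1−f)δ)/sin δ ≈ 0.575, b = sin(fδ)/sin δ ≈ 0.486.
p = a·p₁ + b·p₂ ≈ (-0.916, -0.397, 0.059); φ = arcsin(p_z) ≈ 3.36°, λ = atan2(p_y, p_x) ≈ -156.56°.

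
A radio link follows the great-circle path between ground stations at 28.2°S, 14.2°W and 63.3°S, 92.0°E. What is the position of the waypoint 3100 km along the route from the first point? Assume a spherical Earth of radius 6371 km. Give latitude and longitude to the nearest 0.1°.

≈ 51.7°S, 5.8°E

Write both endpoints as unit vectors p₁, p₂ with components (cos φ cos λ, cos φ sin λ, sin φ).
The central angle between the endpoints is δ = arccos(p₁·p₂) ≈ 1.254 rad (71.8°). The total great-circle distance is δ·R ≈ 1.254 × 6371 ≈ 7988 km, so the target fraction is f = 3100/7988 ≈ 0.388.
Interpolate at f ≈ 0.388 with slerp weights a = sin((1−f)δ)/sin δ ≈ 0.731, b = sin(fδ)/sin δ ≈ 0.492.
p = a·p₁ + b·p₂ ≈ (0.616, 0.063, -0.785); φ = arcsin(p_z) ≈ -51.71°, λ = atan2(p_y, p_x) ≈ 5.84°.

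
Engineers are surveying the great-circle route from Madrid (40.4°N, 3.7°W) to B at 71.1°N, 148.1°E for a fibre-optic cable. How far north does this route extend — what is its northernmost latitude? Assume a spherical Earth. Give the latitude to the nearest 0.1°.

The great circle lies in the plane with unit normal n̂ = (p₁ × p₂)/|p₁ × p₂|.
Here n̂_z ≈ +0.127; the vertex latitude is φ_max = arccos|n̂_z| ≈ 82.7°.

≈ 82.7°N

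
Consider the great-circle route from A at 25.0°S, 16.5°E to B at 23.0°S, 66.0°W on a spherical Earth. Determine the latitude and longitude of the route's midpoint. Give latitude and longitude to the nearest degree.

Convert each endpoint to a unit vector on the sphere (x = cos φ cos λ, y = cos φ sin λ, z = sin φ).
The central angle between the endpoints is δ = arccos(p₁·p₂) ≈ 1.293 rad (74.1°).
Interpolate at f = 1/2 with slerp weights a = sin((1−f)δ)/sin δ ≈ 0.626, b = sin(fδ)/sin δ ≈ 0.626.
p = a·p₁ + b·p₂ ≈ (0.779, -0.366, -0.510); φ = arcsin(p_z) ≈ -30.63°, λ = atan2(p_y, p_x) ≈ -25.14°.

≈ 31°S, 25°W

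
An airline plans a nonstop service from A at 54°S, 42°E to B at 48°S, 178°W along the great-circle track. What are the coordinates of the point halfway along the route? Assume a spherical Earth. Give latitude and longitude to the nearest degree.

≈ 74°S, 122°E

Convert each endpoint to a unit vector on the sphere (x = cos φ cos λ, y = cos φ sin λ, z = sin φ).
The central angle between the endpoints is δ = arccos(p₁·p₂) ≈ 1.266 rad (72.5°).
Interpolate at f = 1/2 with slerp weights a = sin((1−f)δ)/sin δ ≈ 0.620, b = sin(fδ)/sin δ ≈ 0.620.
p = a·p₁ + b·p₂ ≈ (-0.144, 0.229, -0.963); φ = arcsin(p_z) ≈ -74.29°, λ = atan2(p_y, p_x) ≈ 122.08°.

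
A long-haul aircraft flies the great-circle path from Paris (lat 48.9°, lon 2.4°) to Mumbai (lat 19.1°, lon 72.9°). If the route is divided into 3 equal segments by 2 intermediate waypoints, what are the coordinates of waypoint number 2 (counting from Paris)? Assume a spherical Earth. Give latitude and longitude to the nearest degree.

Convert each endpoint to a unit vector on the sphere (x = cos φ cos λ, y = cos φ sin λ, z = sin φ).
The central angle between the endpoints is δ = arccos(p₁·p₂) ≈ 1.100 rad (63.0°).
Interpolate at f = 2/3 with slerp weights a = sin((1−f)δ)/sin δ ≈ 0.402, b = sin(fδ)/sin δ ≈ 0.751.
p = a·p₁ + b·p₂ ≈ (0.473, 0.689, 0.549); φ = arcsin(p_z) ≈ 33.29°, λ = atan2(p_y, p_x) ≈ 55.55°.

≈ lat 33°, lon 56°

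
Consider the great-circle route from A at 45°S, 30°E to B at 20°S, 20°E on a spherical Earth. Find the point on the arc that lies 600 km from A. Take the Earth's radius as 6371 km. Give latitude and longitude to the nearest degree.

The haversine formula gives a central angle δ ≈ 0.460 rad (26.3°) between the endpoints. The total great-circle distance is δ·R ≈ 0.460 × 6371 ≈ 2928 km, so the target fraction is f = 600/2928 ≈ 0.205.
Interpolate at f ≈ 0.205 with slerp weights a = sin((1−f)δ)/sin δ ≈ 0.806, b = sin(fδ)/sin δ ≈ 0.212.
p = a·p₁ + b·p₂ ≈ (0.681, 0.353, -0.642); φ = arcsin(p_z) ≈ -39.95°, λ = atan2(p_y, p_x) ≈ 27.41°.

≈ 40°S, 27°E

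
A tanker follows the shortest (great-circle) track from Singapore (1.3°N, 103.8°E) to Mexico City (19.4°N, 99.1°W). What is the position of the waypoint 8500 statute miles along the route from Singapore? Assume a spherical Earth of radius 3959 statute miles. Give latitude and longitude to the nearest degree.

≈ 35°N, 124°W

Write both endpoints as unit vectors p₁, p₂ with components (cos φ cos λ, cos φ sin λ, sin φ).
The central angle between the endpoints is δ = arccos(p₁·p₂) ≈ 2.608 rad (149.4°). The total great-circle distance is δ·R ≈ 2.608 × 3959 ≈ 10326 mi, so the target fraction is f = 8500/10326 ≈ 0.823.
Interpolate at f ≈ 0.823 with slerp weights a = sin((1−f)δ)/sin δ ≈ 0.875, b = sin(fδ)/sin δ ≈ 1.649.
p = a·p₁ + b·p₂ ≈ (-0.455, -0.686, 0.568); φ = arcsin(p_z) ≈ 34.59°, λ = atan2(p_y, p_x) ≈ -123.54°.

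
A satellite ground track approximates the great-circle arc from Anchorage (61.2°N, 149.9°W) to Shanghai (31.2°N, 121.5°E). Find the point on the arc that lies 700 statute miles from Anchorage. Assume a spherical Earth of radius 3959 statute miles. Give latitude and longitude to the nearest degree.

Convert each endpoint to a unit vector on the sphere (x = cos φ cos λ, y = cos φ sin λ, z = sin φ).
The central angle between the endpoints is δ = arccos(p₁·p₂) ≈ 1.088 rad (62.4°). The total great-circle distance is δ·R ≈ 1.088 × 3959 ≈ 4308 mi, so the target fraction is f = 700/4308 ≈ 0.162.
Interpolate at f ≈ 0.162 with slerp weights a = sin((1−f)δ)/sin δ ≈ 0.892, b = sin(fδ)/sin δ ≈ 0.199.
p = a·p₁ + b·p₂ ≈ (-0.461, -0.071, 0.885); φ = arcsin(p_z) ≈ 62.22°, λ = atan2(p_y, p_x) ≈ -171.27°.

≈ (62°N, 171°W)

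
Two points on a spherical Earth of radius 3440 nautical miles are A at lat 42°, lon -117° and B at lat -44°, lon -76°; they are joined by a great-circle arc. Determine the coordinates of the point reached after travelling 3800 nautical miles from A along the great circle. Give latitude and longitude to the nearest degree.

Write both endpoints as unit vectors p₁, p₂ with components (cos φ cos λ, cos φ sin λ, sin φ).
The central angle between the endpoints is δ = arccos(p₁·p₂) ≈ 1.632 rad (93.5°). The total great-circle distance is δ·R ≈ 1.632 × 3440 ≈ 5615 nmi, so the target fraction is f = 3800/5615 ≈ 0.677.
Interpolate at f ≈ 0.677 with slerp weights a = sin((1−f)δ)/sin δ ≈ 0.504, b = sin(fδ)/sin δ ≈ 0.895.
p = a·p₁ + b·p₂ ≈ (-0.014, -0.959, -0.284); φ = arcsin(p_z) ≈ -16.51°, λ = atan2(p_y, p_x) ≈ -90.86°.

≈ lat -17°, lon -91°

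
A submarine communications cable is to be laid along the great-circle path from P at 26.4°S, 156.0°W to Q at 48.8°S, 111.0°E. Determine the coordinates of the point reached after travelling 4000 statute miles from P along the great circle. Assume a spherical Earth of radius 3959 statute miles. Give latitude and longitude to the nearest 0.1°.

≈ 51.7°S, 133.2°E

From cos δ = sin φ₁ sin φ₂ + cos φ₁ cos φ₂ cos Δλ, the central angle is δ ≈ 1.262 rad (72.3°). The total great-circle distance is δ·R ≈ 1.262 × 3959 ≈ 4997 mi, so the target fraction is f = 4000/4997 ≈ 0.800.
Interpolate at f ≈ 0.800 with slerp weights a = sin((1−f)δ)/sin δ ≈ 0.262, b = sin(fδ)/sin δ ≈ 0.889.
p = a·p₁ + b·p₂ ≈ (-0.424, 0.451, -0.785); φ = arcsin(p_z) ≈ -51.74°, λ = atan2(p_y, p_x) ≈ 133.20°.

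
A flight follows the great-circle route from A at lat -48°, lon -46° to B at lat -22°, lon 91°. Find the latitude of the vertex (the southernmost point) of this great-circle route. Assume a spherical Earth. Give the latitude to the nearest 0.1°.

≈ -64.5°

The great circle lies in the plane with unit normal n̂ = (p₁ × p₂)/|p₁ × p₂|.
Here n̂_z ≈ +0.430; the vertex latitude is φ_max = arccos|n̂_z| ≈ 64.5°.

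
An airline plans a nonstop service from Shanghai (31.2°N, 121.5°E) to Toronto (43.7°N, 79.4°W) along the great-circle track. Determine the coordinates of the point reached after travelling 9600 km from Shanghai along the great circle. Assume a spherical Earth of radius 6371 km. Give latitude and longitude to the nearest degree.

Write both endpoints as unit vectors p₁, p₂ with components (cos φ cos λ, cos φ sin λ, sin φ).
The central angle between the endpoints is δ = arccos(p₁·p₂) ≈ 1.792 rad (102.7°). The total great-circle distance is δ·R ≈ 1.792 × 6371 ≈ 11420 km, so the target fraction is f = 9600/11420 ≈ 0.841.
Interpolate at f ≈ 0.841 with slerp weights a = sin((1−f)δ)/sin δ ≈ 0.289, b = sin(fδ)/sin δ ≈ 1.023.
p = a·p₁ + b·p₂ ≈ (0.007, -0.516, 0.856); φ = arcsin(p_z) ≈ 58.91°, λ = atan2(p_y, p_x) ≈ -89.23°.

≈ (59°N, 89°W)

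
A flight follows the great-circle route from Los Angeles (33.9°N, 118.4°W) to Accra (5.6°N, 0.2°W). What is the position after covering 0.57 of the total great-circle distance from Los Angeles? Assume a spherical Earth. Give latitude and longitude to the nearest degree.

≈ 32°N, 42°W

From cos δ = sin φ₁ sin φ₂ + cos φ₁ cos φ₂ cos Δλ, the central angle is δ ≈ 1.913 rad (109.6°).
Interpolate at f = 0.57 with slerp weights a = sin((1−f)δ)/sin δ ≈ 0.778, b = sin(fδ)/sin δ ≈ 0.942.
p = a·p₁ + b·p₂ ≈ (0.630, -0.571, 0.526); φ = arcsin(p_z) ≈ 31.73°, λ = atan2(p_y, p_x) ≈ -42.22°.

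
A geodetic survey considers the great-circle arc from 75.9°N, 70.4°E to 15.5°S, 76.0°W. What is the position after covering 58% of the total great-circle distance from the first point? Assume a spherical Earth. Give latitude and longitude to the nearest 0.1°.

The haversine formula gives a central angle δ ≈ 2.043 rad (117.0°) between the endpoints.
Interpolate at f = 0.58 with slerp weights a = sin((1−f)δ)/sin δ ≈ 0.849, b = sin(fδ)/sin δ ≈ 1.040.
p = a·p₁ + b·p₂ ≈ (0.312, -0.778, 0.546); φ = arcsin(p_z) ≈ 33.08°, λ = atan2(p_y, p_x) ≈ -68.14°.

≈ 33.1°N, 68.1°W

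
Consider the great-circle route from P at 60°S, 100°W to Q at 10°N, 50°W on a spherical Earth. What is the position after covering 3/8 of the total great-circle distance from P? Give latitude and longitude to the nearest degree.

The haversine formula gives a central angle δ ≈ 1.404 rad (80.4°) between the endpoints.
Interpolate at f = 3/8 with slerp weights a = sin((1−f)δ)/sin δ ≈ 0.780, b = sin(fδ)/sin δ ≈ 0.510.
p = a·p₁ + b·p₂ ≈ (0.255, -0.768, -0.587); φ = arcsin(p_z) ≈ -35.94°, λ = atan2(p_y, p_x) ≈ -71.65°.

≈ 36°S, 72°W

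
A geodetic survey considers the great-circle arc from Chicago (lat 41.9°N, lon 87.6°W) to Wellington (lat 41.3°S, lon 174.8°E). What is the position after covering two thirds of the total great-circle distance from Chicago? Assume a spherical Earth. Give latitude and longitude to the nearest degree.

The haversine formula gives a central angle δ ≈ 2.111 rad (121.0°) between the endpoints.
Interpolate at f = 2/3 with slerp weights a = sin((1−f)δ)/sin δ ≈ 0.755, b = sin(fδ)/sin δ ≈ 1.151.
p = a·p₁ + b·p₂ ≈ (-0.838, -0.483, -0.256); φ = arcsin(p_z) ≈ -14.80°, λ = atan2(p_y, p_x) ≈ -150.03°.

≈ lat 15°S, lon 150°W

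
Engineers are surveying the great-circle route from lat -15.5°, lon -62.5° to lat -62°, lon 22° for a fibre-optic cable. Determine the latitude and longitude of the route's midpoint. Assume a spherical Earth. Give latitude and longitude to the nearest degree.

≈ lat -46°, lon -38°

Write both endpoints as unit vectors p₁, p₂ with components (cos φ cos λ, cos φ sin λ, sin φ).
The central angle between the endpoints is δ = arccos(p₁·p₂) ≈ 1.288 rad (73.8°).
Interpolate at f = 1/2 with slerp weights a = sin((1−f)δ)/sin δ ≈ 0.625, b = sin(fδ)/sin δ ≈ 0.625.
p = a·p₁ + b·p₂ ≈ (0.550, -0.424, -0.719); φ = arcsin(p_z) ≈ -45.98°, λ = atan2(p_y, p_x) ≈ -37.64°.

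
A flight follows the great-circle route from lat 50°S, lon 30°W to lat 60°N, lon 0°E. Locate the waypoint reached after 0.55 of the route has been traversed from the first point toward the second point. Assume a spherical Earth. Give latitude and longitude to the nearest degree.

≈ lat 11°N, lon 16°W

Convert each endpoint to a unit vector on the sphere (x = cos φ cos λ, y = cos φ sin λ, z = sin φ).
The central angle between the endpoints is δ = arccos(p₁·p₂) ≈ 1.966 rad (112.6°).
Interpolate at f = 0.55 with slerp weights a = sin((1−f)δ)/sin δ ≈ 0.838, b = sin(fδ)/sin δ ≈ 0.956.
p = a·p₁ + b·p₂ ≈ (0.945, -0.269, 0.186); φ = arcsin(p_z) ≈ 10.72°, λ = atan2(p_y, p_x) ≈ -15.92°.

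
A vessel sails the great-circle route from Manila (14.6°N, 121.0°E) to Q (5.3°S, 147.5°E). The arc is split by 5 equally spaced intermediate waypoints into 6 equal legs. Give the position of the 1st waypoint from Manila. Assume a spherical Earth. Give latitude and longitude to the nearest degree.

≈ (11°N, 126°E)

Write both endpoints as unit vectors p₁, p₂ with components (cos φ cos λ, cos φ sin λ, sin φ).
The central angle between the endpoints is δ = arccos(p₁·p₂) ≈ 0.575 rad (33.0°).
Interpolate at f = 1/6 with slerp weights a = sin((1−f)δ)/sin δ ≈ 0.848, b = sin(fδ)/sin δ ≈ 0.176.
p = a·p₁ + b·p₂ ≈ (-0.570, 0.797, 0.197); φ = arcsin(p_z) ≈ 11.39°, λ = atan2(p_y, p_x) ≈ 125.57°.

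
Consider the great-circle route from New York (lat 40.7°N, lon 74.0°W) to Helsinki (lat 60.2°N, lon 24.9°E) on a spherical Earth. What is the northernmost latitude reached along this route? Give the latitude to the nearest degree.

The great circle lies in the plane with unit normal n̂ = (p₁ × p₂)/|p₁ × p₂|.
Here n̂_z ≈ +0.432; the vertex latitude is φ_max = arccos|n̂_z| ≈ 64.4°.

≈ 64°N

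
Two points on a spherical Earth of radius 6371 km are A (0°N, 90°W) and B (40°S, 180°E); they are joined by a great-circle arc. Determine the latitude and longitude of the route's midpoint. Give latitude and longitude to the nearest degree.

≈ (27°S, 127°W)

Write both endpoints as unit vectors p₁, p₂ with components (cos φ cos λ, cos φ sin λ, sin φ).
The central angle between the endpoints is δ = arccos(p₁·p₂) ≈ 1.571 rad (90.0°).
Interpolate at f = 1/2 with slerp weights a = sin((1−f)δ)/sin δ ≈ 0.707, b = sin(fδ)/sin δ ≈ 0.707.
p = a·p₁ + b·p₂ ≈ (-0.542, -0.707, -0.455); φ = arcsin(p_z) ≈ -27.03°, λ = atan2(p_y, p_x) ≈ -127.45°.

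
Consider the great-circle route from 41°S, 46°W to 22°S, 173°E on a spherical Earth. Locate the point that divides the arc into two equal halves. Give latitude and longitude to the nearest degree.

≈ 60°S, 133°W

The haversine formula gives a central angle δ ≈ 1.873 rad (107.3°) between the endpoints.
Interpolate at f = 1/2 with slerp weights a = sin((1−f)δ)/sin δ ≈ 0.844, b = sin(fδ)/sin δ ≈ 0.844.
p = a·p₁ + b·p₂ ≈ (-0.334, -0.363, -0.870); φ = arcsin(p_z) ≈ -60.44°, λ = atan2(p_y, p_x) ≈ -132.65°.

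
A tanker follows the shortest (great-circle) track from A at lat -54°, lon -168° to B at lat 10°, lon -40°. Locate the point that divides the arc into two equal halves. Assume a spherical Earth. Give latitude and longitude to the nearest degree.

≈ lat -39°, lon -77°

The haversine formula gives a central angle δ ≈ 2.091 rad (119.8°) between the endpoints.
Interpolate at f = 1/2 with slerp weights a = sin((1−f)δ)/sin δ ≈ 0.997, b = sin(fδ)/sin δ ≈ 0.997.
p = a·p₁ + b·p₂ ≈ (0.179, -0.753, -0.633); φ = arcsin(p_z) ≈ -39.30°, λ = atan2(p_y, p_x) ≈ -76.63°.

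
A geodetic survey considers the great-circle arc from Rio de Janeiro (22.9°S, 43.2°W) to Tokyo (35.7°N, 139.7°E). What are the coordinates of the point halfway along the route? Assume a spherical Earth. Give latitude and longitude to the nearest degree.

Convert each endpoint to a unit vector on the sphere (x = cos φ cos λ, y = cos φ sin λ, z = sin φ).
The central angle between the endpoints is δ = arccos(p₁·p₂) ≈ 2.914 rad (167.0°).
Interpolate at f = 1/2 with slerp weights a = sin((1−f)δ)/sin δ ≈ 4.402, b = sin(fδ)/sin δ ≈ 4.402.
p = a·p₁ + b·p₂ ≈ (0.230, -0.464, 0.856); φ = arcsin(p_z) ≈ 58.84°, λ = atan2(p_y, p_x) ≈ -63.66°.

≈ (59°N, 64°W)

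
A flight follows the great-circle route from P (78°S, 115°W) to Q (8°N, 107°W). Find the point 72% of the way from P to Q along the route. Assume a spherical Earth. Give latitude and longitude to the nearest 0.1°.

≈ (16.1°S, 107.7°W)

The haversine formula gives a central angle δ ≈ 1.503 rad (86.1°) between the endpoints.
Interpolate at f = 0.72 with slerp weights a = sin((1−f)δ)/sin δ ≈ 0.409, b = sin(fδ)/sin δ ≈ 0.885.
p = a·p₁ + b·p₂ ≈ (-0.292, -0.915, -0.277); φ = arcsin(p_z) ≈ -16.10°, λ = atan2(p_y, p_x) ≈ -107.71°.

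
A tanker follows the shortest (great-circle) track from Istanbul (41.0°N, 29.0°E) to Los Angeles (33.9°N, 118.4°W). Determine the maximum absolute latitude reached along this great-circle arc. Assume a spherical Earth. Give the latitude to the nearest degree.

The great circle lies in the plane with unit normal n̂ = (p₁ × p₂)/|p₁ × p₂|.
Here n̂_z ≈ -0.342; the vertex latitude is φ_max = arccos|n̂_z| ≈ 70.0°.

≈ 70°N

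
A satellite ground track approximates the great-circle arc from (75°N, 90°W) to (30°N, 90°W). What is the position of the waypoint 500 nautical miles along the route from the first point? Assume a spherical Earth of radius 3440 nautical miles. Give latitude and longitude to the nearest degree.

Convert each endpoint to a unit vector on the sphere (x = cos φ cos λ, y = cos φ sin λ, z = sin φ).
The central angle between the endpoints is δ = arccos(p₁·p₂) ≈ 0.785 rad (45.0°). The total great-circle distance is δ·R ≈ 0.785 × 3440 ≈ 2702 nmi, so the target fraction is f = 500/2702 ≈ 0.185.
Interpolate at f ≈ 0.185 with slerp weights a = sin((1−f)δ)/sin δ ≈ 0.845, b = sin(fδ)/sin δ ≈ 0.205.
p = a·p₁ + b·p₂ ≈ (0.000, -0.396, 0.918); φ = arcsin(p_z) ≈ 66.67°, λ = atan2(p_y, p_x) ≈ -90.00°.

≈ (67°N, 90°W)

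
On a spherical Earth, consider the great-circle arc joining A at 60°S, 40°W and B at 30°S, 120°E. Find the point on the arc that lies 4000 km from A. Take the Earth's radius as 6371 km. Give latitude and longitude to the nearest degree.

≈ 79°S, 75°E

The haversine formula gives a central angle δ ≈ 1.545 rad (88.5°) between the endpoints. The total great-circle distance is δ·R ≈ 1.545 × 6371 ≈ 9841 km, so the target fraction is f = 4000/9841 ≈ 0.406.
Interpolate at f ≈ 0.406 with slerp weights a = sin((1−f)δ)/sin δ ≈ 0.794, b = sin(fδ)/sin δ ≈ 0.588.
p = a·p₁ + b·p₂ ≈ (0.050, 0.186, -0.981); φ = arcsin(p_z) ≈ -78.93°, λ = atan2(p_y, p_x) ≈ 75.01°.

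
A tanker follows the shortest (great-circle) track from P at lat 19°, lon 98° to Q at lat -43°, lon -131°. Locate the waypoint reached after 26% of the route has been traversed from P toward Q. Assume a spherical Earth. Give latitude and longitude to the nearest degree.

≈ lat -5°, lon 123°

From cos δ = sin φ₁ sin φ₂ + cos φ₁ cos φ₂ cos Δλ, the central angle is δ ≈ 2.313 rad (132.5°).
Interpolate at f = 0.26 with slerp weights a = sin((1−f)δ)/sin δ ≈ 1.343, b = sin(fδ)/sin δ ≈ 0.767.
p = a·p₁ + b·p₂ ≈ (-0.545, 0.834, -0.086); φ = arcsin(p_z) ≈ -4.94°, λ = atan2(p_y, p_x) ≈ 123.16°.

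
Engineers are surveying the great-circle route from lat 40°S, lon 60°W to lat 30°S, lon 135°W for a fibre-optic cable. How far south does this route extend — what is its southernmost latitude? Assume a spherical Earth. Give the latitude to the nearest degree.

≈ 43°S

The great circle lies in the plane with unit normal n̂ = (p₁ × p₂)/|p₁ × p₂|.
Here n̂_z ≈ -0.737; the vertex latitude is φ_max = arccos|n̂_z| ≈ 42.6°.
Check via Clairaut: cos φ_max = |cos φ₁| · sin C = cos(40.0°)·sin(105.9°) ≈ 0.737, again giving ≈ 42.6°.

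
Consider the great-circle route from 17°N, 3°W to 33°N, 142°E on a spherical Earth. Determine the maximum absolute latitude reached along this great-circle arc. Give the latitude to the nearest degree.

The great circle lies in the plane with unit normal n̂ = (p₁ × p₂)/|p₁ × p₂|.
Here n̂_z ≈ +0.530; the vertex latitude is φ_max = arccos|n̂_z| ≈ 58.0°.
Check via Clairaut: cos φ_max = |cos φ₁| · sin C = cos(17.0°)·sin(33.7°) ≈ 0.530, again giving ≈ 58.0°.

≈ 58°N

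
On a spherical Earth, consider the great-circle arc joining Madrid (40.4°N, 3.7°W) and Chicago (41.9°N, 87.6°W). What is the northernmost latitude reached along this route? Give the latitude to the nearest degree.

≈ 50°N

The great circle lies in the plane with unit normal n̂ = (p₁ × p₂)/|p₁ × p₂|.
Here n̂_z ≈ -0.648; the vertex latitude is φ_max = arccos|n̂_z| ≈ 49.6°.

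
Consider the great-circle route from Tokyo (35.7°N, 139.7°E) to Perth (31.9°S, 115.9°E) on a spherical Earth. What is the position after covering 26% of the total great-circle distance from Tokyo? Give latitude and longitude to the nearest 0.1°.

Write both endpoints as unit vectors p₁, p₂ with components (cos φ cos λ, cos φ sin λ, sin φ).
The central angle between the endpoints is δ = arccos(p₁·p₂) ≈ 1.242 rad (71.2°).
Interpolate at f = 0.26 with slerp weights a = sin((1−f)δ)/sin δ ≈ 0.840, b = sin(fδ)/sin δ ≈ 0.335.
p = a·p₁ + b·p₂ ≈ (-0.645, 0.697, 0.313); φ = arcsin(p_z) ≈ 18.24°, λ = atan2(p_y, p_x) ≈ 132.75°.

≈ (18.2°N, 132.8°E)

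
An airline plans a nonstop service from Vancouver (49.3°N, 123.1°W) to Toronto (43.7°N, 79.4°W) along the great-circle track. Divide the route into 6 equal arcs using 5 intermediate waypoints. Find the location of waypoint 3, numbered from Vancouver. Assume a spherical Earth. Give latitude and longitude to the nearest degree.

≈ (49°N, 100°W)

Write both endpoints as unit vectors p₁, p₂ with components (cos φ cos λ, cos φ sin λ, sin φ).
The central angle between the endpoints is δ = arccos(p₁·p₂) ≈ 0.526 rad (30.2°).
Interpolate at f = 3/6 with slerp weights a = sin((1−f)δ)/sin δ ≈ 0.518, b = sin(fδ)/sin δ ≈ 0.518.
p = a·p₁ + b·p₂ ≈ (-0.116, -0.651, 0.750); φ = arcsin(p_z) ≈ 48.62°, λ = atan2(p_y, p_x) ≈ -100.07°.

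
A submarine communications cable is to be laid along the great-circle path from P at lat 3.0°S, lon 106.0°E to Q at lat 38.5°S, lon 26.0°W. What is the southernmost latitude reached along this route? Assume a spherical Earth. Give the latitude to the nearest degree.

The great circle lies in the plane with unit normal n̂ = (p₁ × p₂)/|p₁ × p₂|.
Here n̂_z ≈ -0.666; the vertex latitude is φ_max = arccos|n̂_z| ≈ 48.2°.
Check via Clairaut: cos φ_max = |cos φ₁| · sin C = cos(3.0°)·sin(138.1°) ≈ 0.666, again giving ≈ 48.2°.

≈ 48°S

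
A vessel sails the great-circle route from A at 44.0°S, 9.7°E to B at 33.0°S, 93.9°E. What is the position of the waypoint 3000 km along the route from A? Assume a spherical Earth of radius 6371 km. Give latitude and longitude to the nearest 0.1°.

Convert each endpoint to a unit vector on the sphere (x = cos φ cos λ, y = cos φ sin λ, z = sin φ).
The central angle between the endpoints is δ = arccos(p₁·p₂) ≈ 1.116 rad (63.9°). The total great-circle distance is δ·R ≈ 1.116 × 6371 ≈ 7110 km, so the target fraction is f = 3000/7110 ≈ 0.422.
Interpolate at f ≈ 0.422 with slerp weights a = sin((1−f)δ)/sin δ ≈ 0.669, b = sin(fδ)/sin δ ≈ 0.505.
p = a·p₁ + b·p₂ ≈ (0.446, 0.504, -0.740); φ = arcsin(p_z) ≈ -47.73°, λ = atan2(p_y, p_x) ≈ 48.49°.

≈ 47.7°S, 48.5°E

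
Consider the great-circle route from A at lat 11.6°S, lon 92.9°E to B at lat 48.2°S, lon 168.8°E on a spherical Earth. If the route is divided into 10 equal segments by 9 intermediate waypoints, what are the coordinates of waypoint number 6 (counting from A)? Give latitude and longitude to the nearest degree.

≈ lat 40°S, lon 130°E

The haversine formula gives a central angle δ ≈ 1.257 rad (72.0°) between the endpoints.
Interpolate at f = 6/10 with slerp weights a = sin((1−f)δ)/sin δ ≈ 0.507, b = sin(fδ)/sin δ ≈ 0.720.
p = a·p₁ + b·p₂ ≈ (-0.496, 0.589, -0.638); φ = arcsin(p_z) ≈ -39.68°, λ = atan2(p_y, p_x) ≈ 130.10°.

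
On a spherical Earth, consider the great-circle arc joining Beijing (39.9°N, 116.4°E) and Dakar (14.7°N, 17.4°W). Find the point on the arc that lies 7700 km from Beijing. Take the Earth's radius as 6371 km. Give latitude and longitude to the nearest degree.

≈ 45°N, 16°E

From cos δ = sin φ₁ sin φ₂ + cos φ₁ cos φ₂ cos Δλ, the central angle is δ ≈ 1.929 rad (110.5°). The total great-circle distance is δ·R ≈ 1.929 × 6371 ≈ 12291 km, so the target fraction is f = 7700/12291 ≈ 0.626.
Interpolate at f ≈ 0.626 with slerp weights a = sin((1−f)δ)/sin δ ≈ 0.705, b = sin(fδ)/sin δ ≈ 0.999.
p = a·p₁ + b·p₂ ≈ (0.681, 0.195, 0.705); φ = arcsin(p_z) ≈ 44.86°, λ = atan2(p_y, p_x) ≈ 16.00°.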